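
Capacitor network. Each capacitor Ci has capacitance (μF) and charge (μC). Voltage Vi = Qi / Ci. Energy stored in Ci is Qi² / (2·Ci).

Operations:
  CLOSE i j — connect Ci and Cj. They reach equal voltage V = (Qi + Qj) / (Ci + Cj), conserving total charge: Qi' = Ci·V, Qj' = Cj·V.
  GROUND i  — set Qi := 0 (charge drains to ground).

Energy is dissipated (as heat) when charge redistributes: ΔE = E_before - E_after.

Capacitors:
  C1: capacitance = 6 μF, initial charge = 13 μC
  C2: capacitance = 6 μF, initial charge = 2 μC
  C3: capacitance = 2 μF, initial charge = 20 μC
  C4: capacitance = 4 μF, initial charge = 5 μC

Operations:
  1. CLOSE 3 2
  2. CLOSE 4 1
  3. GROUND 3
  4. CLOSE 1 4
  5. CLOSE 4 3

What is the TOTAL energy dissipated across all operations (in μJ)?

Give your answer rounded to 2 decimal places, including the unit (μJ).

Answer: 80.81 μJ

Derivation:
Initial: C1(6μF, Q=13μC, V=2.17V), C2(6μF, Q=2μC, V=0.33V), C3(2μF, Q=20μC, V=10.00V), C4(4μF, Q=5μC, V=1.25V)
Op 1: CLOSE 3-2: Q_total=22.00, C_total=8.00, V=2.75; Q3=5.50, Q2=16.50; dissipated=70.083
Op 2: CLOSE 4-1: Q_total=18.00, C_total=10.00, V=1.80; Q4=7.20, Q1=10.80; dissipated=1.008
Op 3: GROUND 3: Q3=0; energy lost=7.562
Op 4: CLOSE 1-4: Q_total=18.00, C_total=10.00, V=1.80; Q1=10.80, Q4=7.20; dissipated=0.000
Op 5: CLOSE 4-3: Q_total=7.20, C_total=6.00, V=1.20; Q4=4.80, Q3=2.40; dissipated=2.160
Total dissipated: 80.814 μJ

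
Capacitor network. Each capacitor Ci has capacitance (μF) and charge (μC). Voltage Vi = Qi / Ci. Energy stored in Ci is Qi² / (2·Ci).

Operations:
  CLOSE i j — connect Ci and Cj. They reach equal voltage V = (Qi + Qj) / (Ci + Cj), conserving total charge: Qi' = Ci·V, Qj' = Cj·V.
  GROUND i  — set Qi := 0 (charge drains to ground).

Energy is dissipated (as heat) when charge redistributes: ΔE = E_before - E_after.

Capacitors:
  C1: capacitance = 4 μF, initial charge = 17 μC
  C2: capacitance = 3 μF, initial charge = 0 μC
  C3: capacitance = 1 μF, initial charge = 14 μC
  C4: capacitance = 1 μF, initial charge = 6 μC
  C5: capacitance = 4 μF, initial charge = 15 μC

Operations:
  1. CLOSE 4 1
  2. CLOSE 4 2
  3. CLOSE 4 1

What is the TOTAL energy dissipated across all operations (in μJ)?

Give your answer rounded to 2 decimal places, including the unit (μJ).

Initial: C1(4μF, Q=17μC, V=4.25V), C2(3μF, Q=0μC, V=0.00V), C3(1μF, Q=14μC, V=14.00V), C4(1μF, Q=6μC, V=6.00V), C5(4μF, Q=15μC, V=3.75V)
Op 1: CLOSE 4-1: Q_total=23.00, C_total=5.00, V=4.60; Q4=4.60, Q1=18.40; dissipated=1.225
Op 2: CLOSE 4-2: Q_total=4.60, C_total=4.00, V=1.15; Q4=1.15, Q2=3.45; dissipated=7.935
Op 3: CLOSE 4-1: Q_total=19.55, C_total=5.00, V=3.91; Q4=3.91, Q1=15.64; dissipated=4.761
Total dissipated: 13.921 μJ

Answer: 13.92 μJ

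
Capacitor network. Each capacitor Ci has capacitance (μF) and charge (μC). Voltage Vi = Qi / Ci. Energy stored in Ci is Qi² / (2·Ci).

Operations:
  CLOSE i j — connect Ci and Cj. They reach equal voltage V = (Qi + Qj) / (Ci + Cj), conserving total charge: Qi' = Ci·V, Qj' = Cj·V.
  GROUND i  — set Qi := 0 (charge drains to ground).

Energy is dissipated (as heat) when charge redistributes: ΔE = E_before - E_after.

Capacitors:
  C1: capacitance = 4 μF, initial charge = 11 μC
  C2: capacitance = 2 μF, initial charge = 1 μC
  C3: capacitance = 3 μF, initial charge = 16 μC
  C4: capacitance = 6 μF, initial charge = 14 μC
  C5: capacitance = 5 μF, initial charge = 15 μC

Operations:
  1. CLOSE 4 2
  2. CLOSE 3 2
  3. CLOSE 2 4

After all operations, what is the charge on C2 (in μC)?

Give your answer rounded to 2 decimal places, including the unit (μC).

Answer: 4.79 μC

Derivation:
Initial: C1(4μF, Q=11μC, V=2.75V), C2(2μF, Q=1μC, V=0.50V), C3(3μF, Q=16μC, V=5.33V), C4(6μF, Q=14μC, V=2.33V), C5(5μF, Q=15μC, V=3.00V)
Op 1: CLOSE 4-2: Q_total=15.00, C_total=8.00, V=1.88; Q4=11.25, Q2=3.75; dissipated=2.521
Op 2: CLOSE 3-2: Q_total=19.75, C_total=5.00, V=3.95; Q3=11.85, Q2=7.90; dissipated=7.176
Op 3: CLOSE 2-4: Q_total=19.15, C_total=8.00, V=2.39; Q2=4.79, Q4=14.36; dissipated=3.229
Final charges: Q1=11.00, Q2=4.79, Q3=11.85, Q4=14.36, Q5=15.00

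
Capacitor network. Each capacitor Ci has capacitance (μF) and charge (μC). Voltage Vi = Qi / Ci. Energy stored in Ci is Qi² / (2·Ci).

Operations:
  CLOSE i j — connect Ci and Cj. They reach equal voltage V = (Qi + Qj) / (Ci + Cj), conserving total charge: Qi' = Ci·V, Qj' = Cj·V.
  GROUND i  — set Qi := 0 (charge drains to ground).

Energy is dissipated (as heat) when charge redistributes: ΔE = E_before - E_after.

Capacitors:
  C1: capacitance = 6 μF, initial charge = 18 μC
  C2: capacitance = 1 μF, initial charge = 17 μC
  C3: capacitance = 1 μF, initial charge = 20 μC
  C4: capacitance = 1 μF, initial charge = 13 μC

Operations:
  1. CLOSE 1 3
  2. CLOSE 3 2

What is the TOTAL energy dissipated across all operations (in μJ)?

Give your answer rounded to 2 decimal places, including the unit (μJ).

Initial: C1(6μF, Q=18μC, V=3.00V), C2(1μF, Q=17μC, V=17.00V), C3(1μF, Q=20μC, V=20.00V), C4(1μF, Q=13μC, V=13.00V)
Op 1: CLOSE 1-3: Q_total=38.00, C_total=7.00, V=5.43; Q1=32.57, Q3=5.43; dissipated=123.857
Op 2: CLOSE 3-2: Q_total=22.43, C_total=2.00, V=11.21; Q3=11.21, Q2=11.21; dissipated=33.474
Total dissipated: 157.332 μJ

Answer: 157.33 μJ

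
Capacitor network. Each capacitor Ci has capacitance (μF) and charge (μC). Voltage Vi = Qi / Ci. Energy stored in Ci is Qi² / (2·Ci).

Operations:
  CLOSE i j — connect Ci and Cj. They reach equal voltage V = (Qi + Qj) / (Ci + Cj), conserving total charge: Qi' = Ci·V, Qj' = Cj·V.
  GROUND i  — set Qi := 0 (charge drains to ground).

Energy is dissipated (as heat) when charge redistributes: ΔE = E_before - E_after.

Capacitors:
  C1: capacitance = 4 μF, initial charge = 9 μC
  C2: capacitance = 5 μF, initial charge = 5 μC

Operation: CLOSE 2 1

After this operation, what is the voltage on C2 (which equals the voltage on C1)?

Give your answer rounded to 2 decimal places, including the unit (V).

Initial: C1(4μF, Q=9μC, V=2.25V), C2(5μF, Q=5μC, V=1.00V)
Op 1: CLOSE 2-1: Q_total=14.00, C_total=9.00, V=1.56; Q2=7.78, Q1=6.22; dissipated=1.736

Answer: 1.56 V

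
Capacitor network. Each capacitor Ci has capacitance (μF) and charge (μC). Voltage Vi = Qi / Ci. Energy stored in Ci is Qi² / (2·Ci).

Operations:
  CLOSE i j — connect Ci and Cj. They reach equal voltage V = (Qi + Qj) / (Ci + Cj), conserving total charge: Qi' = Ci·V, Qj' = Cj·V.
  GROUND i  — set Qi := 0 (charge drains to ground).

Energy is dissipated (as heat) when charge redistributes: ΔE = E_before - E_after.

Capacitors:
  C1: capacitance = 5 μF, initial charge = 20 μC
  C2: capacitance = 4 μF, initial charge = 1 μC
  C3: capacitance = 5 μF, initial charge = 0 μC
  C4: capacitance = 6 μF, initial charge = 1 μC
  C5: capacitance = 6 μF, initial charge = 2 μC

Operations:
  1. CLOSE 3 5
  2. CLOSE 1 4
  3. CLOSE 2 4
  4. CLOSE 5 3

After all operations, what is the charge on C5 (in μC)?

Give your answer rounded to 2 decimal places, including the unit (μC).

Answer: 1.09 μC

Derivation:
Initial: C1(5μF, Q=20μC, V=4.00V), C2(4μF, Q=1μC, V=0.25V), C3(5μF, Q=0μC, V=0.00V), C4(6μF, Q=1μC, V=0.17V), C5(6μF, Q=2μC, V=0.33V)
Op 1: CLOSE 3-5: Q_total=2.00, C_total=11.00, V=0.18; Q3=0.91, Q5=1.09; dissipated=0.152
Op 2: CLOSE 1-4: Q_total=21.00, C_total=11.00, V=1.91; Q1=9.55, Q4=11.45; dissipated=20.038
Op 3: CLOSE 2-4: Q_total=12.45, C_total=10.00, V=1.25; Q2=4.98, Q4=7.47; dissipated=3.303
Op 4: CLOSE 5-3: Q_total=2.00, C_total=11.00, V=0.18; Q5=1.09, Q3=0.91; dissipated=0.000
Final charges: Q1=9.55, Q2=4.98, Q3=0.91, Q4=7.47, Q5=1.09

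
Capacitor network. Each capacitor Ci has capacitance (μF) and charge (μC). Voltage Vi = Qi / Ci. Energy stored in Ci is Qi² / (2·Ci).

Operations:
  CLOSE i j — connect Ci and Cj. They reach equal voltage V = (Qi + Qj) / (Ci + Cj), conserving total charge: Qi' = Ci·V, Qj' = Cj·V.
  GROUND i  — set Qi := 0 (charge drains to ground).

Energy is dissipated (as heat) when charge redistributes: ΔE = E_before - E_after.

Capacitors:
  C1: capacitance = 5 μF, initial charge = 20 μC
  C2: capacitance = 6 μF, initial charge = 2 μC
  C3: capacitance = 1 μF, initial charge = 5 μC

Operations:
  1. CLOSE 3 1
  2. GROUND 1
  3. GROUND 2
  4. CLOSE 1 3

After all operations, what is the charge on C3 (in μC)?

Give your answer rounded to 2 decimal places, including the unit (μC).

Initial: C1(5μF, Q=20μC, V=4.00V), C2(6μF, Q=2μC, V=0.33V), C3(1μF, Q=5μC, V=5.00V)
Op 1: CLOSE 3-1: Q_total=25.00, C_total=6.00, V=4.17; Q3=4.17, Q1=20.83; dissipated=0.417
Op 2: GROUND 1: Q1=0; energy lost=43.403
Op 3: GROUND 2: Q2=0; energy lost=0.333
Op 4: CLOSE 1-3: Q_total=4.17, C_total=6.00, V=0.69; Q1=3.47, Q3=0.69; dissipated=7.234
Final charges: Q1=3.47, Q2=0.00, Q3=0.69

Answer: 0.69 μC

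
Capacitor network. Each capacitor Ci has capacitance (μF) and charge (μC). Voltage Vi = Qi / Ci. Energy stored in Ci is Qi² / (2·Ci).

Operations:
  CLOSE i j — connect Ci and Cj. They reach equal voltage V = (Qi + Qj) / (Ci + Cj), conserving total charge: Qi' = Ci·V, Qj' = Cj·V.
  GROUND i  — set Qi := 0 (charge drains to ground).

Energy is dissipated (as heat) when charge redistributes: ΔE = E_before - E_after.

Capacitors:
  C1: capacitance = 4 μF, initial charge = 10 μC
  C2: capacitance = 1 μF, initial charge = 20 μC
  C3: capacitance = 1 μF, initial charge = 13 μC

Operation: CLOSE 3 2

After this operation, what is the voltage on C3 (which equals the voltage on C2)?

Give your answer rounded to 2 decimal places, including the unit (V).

Initial: C1(4μF, Q=10μC, V=2.50V), C2(1μF, Q=20μC, V=20.00V), C3(1μF, Q=13μC, V=13.00V)
Op 1: CLOSE 3-2: Q_total=33.00, C_total=2.00, V=16.50; Q3=16.50, Q2=16.50; dissipated=12.250

Answer: 16.50 V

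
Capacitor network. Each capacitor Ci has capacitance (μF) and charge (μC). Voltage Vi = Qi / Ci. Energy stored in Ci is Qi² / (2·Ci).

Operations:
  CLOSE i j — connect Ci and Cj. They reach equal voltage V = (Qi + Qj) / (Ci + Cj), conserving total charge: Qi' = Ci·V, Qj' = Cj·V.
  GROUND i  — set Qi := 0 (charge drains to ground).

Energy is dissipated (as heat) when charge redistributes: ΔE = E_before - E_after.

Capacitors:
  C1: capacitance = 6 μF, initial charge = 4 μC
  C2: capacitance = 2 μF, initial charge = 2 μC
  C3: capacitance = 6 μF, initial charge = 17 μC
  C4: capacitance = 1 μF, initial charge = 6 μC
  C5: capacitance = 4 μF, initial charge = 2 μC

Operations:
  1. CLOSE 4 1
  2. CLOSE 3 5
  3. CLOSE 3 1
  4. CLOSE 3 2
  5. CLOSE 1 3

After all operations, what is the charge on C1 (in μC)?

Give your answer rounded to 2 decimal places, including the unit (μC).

Answer: 9.49 μC

Derivation:
Initial: C1(6μF, Q=4μC, V=0.67V), C2(2μF, Q=2μC, V=1.00V), C3(6μF, Q=17μC, V=2.83V), C4(1μF, Q=6μC, V=6.00V), C5(4μF, Q=2μC, V=0.50V)
Op 1: CLOSE 4-1: Q_total=10.00, C_total=7.00, V=1.43; Q4=1.43, Q1=8.57; dissipated=12.190
Op 2: CLOSE 3-5: Q_total=19.00, C_total=10.00, V=1.90; Q3=11.40, Q5=7.60; dissipated=6.533
Op 3: CLOSE 3-1: Q_total=19.97, C_total=12.00, V=1.66; Q3=9.99, Q1=9.99; dissipated=0.333
Op 4: CLOSE 3-2: Q_total=11.99, C_total=8.00, V=1.50; Q3=8.99, Q2=3.00; dissipated=0.331
Op 5: CLOSE 1-3: Q_total=18.98, C_total=12.00, V=1.58; Q1=9.49, Q3=9.49; dissipated=0.041
Final charges: Q1=9.49, Q2=3.00, Q3=9.49, Q4=1.43, Q5=7.60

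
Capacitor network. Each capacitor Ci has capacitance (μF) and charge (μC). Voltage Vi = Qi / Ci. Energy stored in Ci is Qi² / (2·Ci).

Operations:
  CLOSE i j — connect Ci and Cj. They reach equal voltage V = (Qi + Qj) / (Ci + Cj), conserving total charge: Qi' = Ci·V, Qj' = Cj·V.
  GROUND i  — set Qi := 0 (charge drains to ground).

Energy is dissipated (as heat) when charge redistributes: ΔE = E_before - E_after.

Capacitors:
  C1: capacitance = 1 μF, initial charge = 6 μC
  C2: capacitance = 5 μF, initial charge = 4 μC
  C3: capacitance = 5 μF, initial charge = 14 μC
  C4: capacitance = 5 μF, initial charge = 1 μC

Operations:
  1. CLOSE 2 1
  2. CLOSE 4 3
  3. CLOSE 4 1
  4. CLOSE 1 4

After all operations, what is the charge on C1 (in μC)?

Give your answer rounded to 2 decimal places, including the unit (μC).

Initial: C1(1μF, Q=6μC, V=6.00V), C2(5μF, Q=4μC, V=0.80V), C3(5μF, Q=14μC, V=2.80V), C4(5μF, Q=1μC, V=0.20V)
Op 1: CLOSE 2-1: Q_total=10.00, C_total=6.00, V=1.67; Q2=8.33, Q1=1.67; dissipated=11.267
Op 2: CLOSE 4-3: Q_total=15.00, C_total=10.00, V=1.50; Q4=7.50, Q3=7.50; dissipated=8.450
Op 3: CLOSE 4-1: Q_total=9.17, C_total=6.00, V=1.53; Q4=7.64, Q1=1.53; dissipated=0.012
Op 4: CLOSE 1-4: Q_total=9.17, C_total=6.00, V=1.53; Q1=1.53, Q4=7.64; dissipated=0.000
Final charges: Q1=1.53, Q2=8.33, Q3=7.50, Q4=7.64

Answer: 1.53 μC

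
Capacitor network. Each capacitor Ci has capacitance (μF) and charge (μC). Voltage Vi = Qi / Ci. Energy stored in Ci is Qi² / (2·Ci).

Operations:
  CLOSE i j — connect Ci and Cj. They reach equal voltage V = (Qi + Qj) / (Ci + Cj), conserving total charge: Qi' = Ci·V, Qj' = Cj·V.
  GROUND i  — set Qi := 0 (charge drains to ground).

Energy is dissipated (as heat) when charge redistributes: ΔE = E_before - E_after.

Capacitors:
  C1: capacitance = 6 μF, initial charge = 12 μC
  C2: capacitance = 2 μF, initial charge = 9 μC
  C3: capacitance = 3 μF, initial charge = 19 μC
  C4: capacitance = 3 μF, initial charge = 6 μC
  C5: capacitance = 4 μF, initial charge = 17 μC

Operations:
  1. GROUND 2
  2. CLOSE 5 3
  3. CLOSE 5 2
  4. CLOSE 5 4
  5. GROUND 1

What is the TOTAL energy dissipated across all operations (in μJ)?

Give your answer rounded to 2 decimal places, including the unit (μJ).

Initial: C1(6μF, Q=12μC, V=2.00V), C2(2μF, Q=9μC, V=4.50V), C3(3μF, Q=19μC, V=6.33V), C4(3μF, Q=6μC, V=2.00V), C5(4μF, Q=17μC, V=4.25V)
Op 1: GROUND 2: Q2=0; energy lost=20.250
Op 2: CLOSE 5-3: Q_total=36.00, C_total=7.00, V=5.14; Q5=20.57, Q3=15.43; dissipated=3.720
Op 3: CLOSE 5-2: Q_total=20.57, C_total=6.00, V=3.43; Q5=13.71, Q2=6.86; dissipated=17.633
Op 4: CLOSE 5-4: Q_total=19.71, C_total=7.00, V=2.82; Q5=11.27, Q4=8.45; dissipated=1.749
Op 5: GROUND 1: Q1=0; energy lost=12.000
Total dissipated: 55.352 μJ

Answer: 55.35 μJ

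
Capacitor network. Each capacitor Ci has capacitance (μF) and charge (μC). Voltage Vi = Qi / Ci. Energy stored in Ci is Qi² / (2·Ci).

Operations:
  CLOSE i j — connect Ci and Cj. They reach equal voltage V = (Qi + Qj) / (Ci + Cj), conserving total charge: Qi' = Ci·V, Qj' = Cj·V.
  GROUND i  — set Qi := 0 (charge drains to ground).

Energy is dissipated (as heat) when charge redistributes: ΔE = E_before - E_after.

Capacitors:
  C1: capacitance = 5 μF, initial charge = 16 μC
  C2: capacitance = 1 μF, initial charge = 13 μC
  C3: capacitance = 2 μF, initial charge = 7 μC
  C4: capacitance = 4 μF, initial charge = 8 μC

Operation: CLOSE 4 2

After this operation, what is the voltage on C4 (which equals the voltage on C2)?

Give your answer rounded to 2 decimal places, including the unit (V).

Initial: C1(5μF, Q=16μC, V=3.20V), C2(1μF, Q=13μC, V=13.00V), C3(2μF, Q=7μC, V=3.50V), C4(4μF, Q=8μC, V=2.00V)
Op 1: CLOSE 4-2: Q_total=21.00, C_total=5.00, V=4.20; Q4=16.80, Q2=4.20; dissipated=48.400

Answer: 4.20 V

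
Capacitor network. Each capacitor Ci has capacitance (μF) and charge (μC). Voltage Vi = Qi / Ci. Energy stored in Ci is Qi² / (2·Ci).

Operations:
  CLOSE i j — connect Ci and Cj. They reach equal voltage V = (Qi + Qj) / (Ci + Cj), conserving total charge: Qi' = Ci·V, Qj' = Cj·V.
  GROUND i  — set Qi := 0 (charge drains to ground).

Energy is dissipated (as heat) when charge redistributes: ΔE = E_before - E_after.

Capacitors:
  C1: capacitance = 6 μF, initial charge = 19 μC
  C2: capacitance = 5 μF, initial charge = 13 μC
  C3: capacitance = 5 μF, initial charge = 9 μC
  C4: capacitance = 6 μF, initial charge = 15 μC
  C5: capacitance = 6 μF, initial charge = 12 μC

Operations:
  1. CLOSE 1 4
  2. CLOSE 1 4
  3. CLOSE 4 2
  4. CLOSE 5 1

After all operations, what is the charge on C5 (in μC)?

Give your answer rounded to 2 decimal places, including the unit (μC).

Answer: 14.50 μC

Derivation:
Initial: C1(6μF, Q=19μC, V=3.17V), C2(5μF, Q=13μC, V=2.60V), C3(5μF, Q=9μC, V=1.80V), C4(6μF, Q=15μC, V=2.50V), C5(6μF, Q=12μC, V=2.00V)
Op 1: CLOSE 1-4: Q_total=34.00, C_total=12.00, V=2.83; Q1=17.00, Q4=17.00; dissipated=0.667
Op 2: CLOSE 1-4: Q_total=34.00, C_total=12.00, V=2.83; Q1=17.00, Q4=17.00; dissipated=0.000
Op 3: CLOSE 4-2: Q_total=30.00, C_total=11.00, V=2.73; Q4=16.36, Q2=13.64; dissipated=0.074
Op 4: CLOSE 5-1: Q_total=29.00, C_total=12.00, V=2.42; Q5=14.50, Q1=14.50; dissipated=1.042
Final charges: Q1=14.50, Q2=13.64, Q3=9.00, Q4=16.36, Q5=14.50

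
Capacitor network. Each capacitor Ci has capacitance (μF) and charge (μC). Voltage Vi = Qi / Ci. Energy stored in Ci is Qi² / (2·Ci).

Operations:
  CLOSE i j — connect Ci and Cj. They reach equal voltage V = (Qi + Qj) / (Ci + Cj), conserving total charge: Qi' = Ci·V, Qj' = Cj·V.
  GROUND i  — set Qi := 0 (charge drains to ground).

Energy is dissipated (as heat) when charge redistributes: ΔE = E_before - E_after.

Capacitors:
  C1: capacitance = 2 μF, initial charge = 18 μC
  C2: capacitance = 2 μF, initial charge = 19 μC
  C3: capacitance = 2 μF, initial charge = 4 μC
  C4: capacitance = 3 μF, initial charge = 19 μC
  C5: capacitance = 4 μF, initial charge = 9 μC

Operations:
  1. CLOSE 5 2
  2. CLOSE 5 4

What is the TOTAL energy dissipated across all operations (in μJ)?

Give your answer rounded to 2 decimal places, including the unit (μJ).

Answer: 37.42 μJ

Derivation:
Initial: C1(2μF, Q=18μC, V=9.00V), C2(2μF, Q=19μC, V=9.50V), C3(2μF, Q=4μC, V=2.00V), C4(3μF, Q=19μC, V=6.33V), C5(4μF, Q=9μC, V=2.25V)
Op 1: CLOSE 5-2: Q_total=28.00, C_total=6.00, V=4.67; Q5=18.67, Q2=9.33; dissipated=35.042
Op 2: CLOSE 5-4: Q_total=37.67, C_total=7.00, V=5.38; Q5=21.52, Q4=16.14; dissipated=2.381
Total dissipated: 37.423 μJ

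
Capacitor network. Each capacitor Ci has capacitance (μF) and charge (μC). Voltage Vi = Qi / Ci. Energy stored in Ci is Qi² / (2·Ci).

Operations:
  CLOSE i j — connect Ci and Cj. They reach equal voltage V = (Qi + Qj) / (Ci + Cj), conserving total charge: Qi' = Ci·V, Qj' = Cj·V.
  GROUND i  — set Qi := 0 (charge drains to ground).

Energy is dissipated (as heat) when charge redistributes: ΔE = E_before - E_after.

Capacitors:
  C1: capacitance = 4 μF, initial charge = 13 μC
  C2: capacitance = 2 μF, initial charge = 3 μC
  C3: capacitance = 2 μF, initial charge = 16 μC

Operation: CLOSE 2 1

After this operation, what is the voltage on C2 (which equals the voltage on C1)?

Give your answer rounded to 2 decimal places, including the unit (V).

Initial: C1(4μF, Q=13μC, V=3.25V), C2(2μF, Q=3μC, V=1.50V), C3(2μF, Q=16μC, V=8.00V)
Op 1: CLOSE 2-1: Q_total=16.00, C_total=6.00, V=2.67; Q2=5.33, Q1=10.67; dissipated=2.042

Answer: 2.67 V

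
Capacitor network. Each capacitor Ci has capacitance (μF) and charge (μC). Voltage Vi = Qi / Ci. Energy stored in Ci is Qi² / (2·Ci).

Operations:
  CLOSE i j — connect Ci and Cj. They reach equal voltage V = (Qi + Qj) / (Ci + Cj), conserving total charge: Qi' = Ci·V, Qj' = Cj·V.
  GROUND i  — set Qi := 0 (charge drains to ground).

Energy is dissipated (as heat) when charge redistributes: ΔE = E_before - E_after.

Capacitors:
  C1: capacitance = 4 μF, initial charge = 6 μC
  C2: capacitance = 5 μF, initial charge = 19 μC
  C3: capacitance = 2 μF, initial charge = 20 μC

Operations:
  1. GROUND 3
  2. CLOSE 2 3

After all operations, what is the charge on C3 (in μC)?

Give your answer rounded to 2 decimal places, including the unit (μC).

Answer: 5.43 μC

Derivation:
Initial: C1(4μF, Q=6μC, V=1.50V), C2(5μF, Q=19μC, V=3.80V), C3(2μF, Q=20μC, V=10.00V)
Op 1: GROUND 3: Q3=0; energy lost=100.000
Op 2: CLOSE 2-3: Q_total=19.00, C_total=7.00, V=2.71; Q2=13.57, Q3=5.43; dissipated=10.314
Final charges: Q1=6.00, Q2=13.57, Q3=5.43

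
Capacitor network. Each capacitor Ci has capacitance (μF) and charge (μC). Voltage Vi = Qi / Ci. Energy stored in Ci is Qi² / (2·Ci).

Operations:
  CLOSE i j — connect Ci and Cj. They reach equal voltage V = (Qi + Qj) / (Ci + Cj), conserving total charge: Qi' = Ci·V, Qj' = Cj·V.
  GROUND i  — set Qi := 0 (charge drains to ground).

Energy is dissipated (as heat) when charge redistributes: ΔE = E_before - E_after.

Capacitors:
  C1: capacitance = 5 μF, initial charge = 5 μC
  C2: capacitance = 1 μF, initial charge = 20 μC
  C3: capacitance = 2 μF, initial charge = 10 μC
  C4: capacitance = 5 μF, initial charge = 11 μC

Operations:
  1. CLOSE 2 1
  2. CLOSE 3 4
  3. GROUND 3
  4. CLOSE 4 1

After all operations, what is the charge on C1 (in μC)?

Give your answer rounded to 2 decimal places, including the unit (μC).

Initial: C1(5μF, Q=5μC, V=1.00V), C2(1μF, Q=20μC, V=20.00V), C3(2μF, Q=10μC, V=5.00V), C4(5μF, Q=11μC, V=2.20V)
Op 1: CLOSE 2-1: Q_total=25.00, C_total=6.00, V=4.17; Q2=4.17, Q1=20.83; dissipated=150.417
Op 2: CLOSE 3-4: Q_total=21.00, C_total=7.00, V=3.00; Q3=6.00, Q4=15.00; dissipated=5.600
Op 3: GROUND 3: Q3=0; energy lost=9.000
Op 4: CLOSE 4-1: Q_total=35.83, C_total=10.00, V=3.58; Q4=17.92, Q1=17.92; dissipated=1.701
Final charges: Q1=17.92, Q2=4.17, Q3=0.00, Q4=17.92

Answer: 17.92 μC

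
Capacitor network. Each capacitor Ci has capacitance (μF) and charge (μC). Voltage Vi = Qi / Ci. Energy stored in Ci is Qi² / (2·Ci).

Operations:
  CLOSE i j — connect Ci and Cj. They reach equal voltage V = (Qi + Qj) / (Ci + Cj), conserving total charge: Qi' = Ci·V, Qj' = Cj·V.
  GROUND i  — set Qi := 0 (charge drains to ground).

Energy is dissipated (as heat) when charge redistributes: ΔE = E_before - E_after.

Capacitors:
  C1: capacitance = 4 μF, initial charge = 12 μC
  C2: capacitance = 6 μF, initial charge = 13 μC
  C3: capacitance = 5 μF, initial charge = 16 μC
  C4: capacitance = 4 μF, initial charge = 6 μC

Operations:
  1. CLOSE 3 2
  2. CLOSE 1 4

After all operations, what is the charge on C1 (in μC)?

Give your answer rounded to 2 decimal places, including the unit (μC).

Answer: 9.00 μC

Derivation:
Initial: C1(4μF, Q=12μC, V=3.00V), C2(6μF, Q=13μC, V=2.17V), C3(5μF, Q=16μC, V=3.20V), C4(4μF, Q=6μC, V=1.50V)
Op 1: CLOSE 3-2: Q_total=29.00, C_total=11.00, V=2.64; Q3=13.18, Q2=15.82; dissipated=1.456
Op 2: CLOSE 1-4: Q_total=18.00, C_total=8.00, V=2.25; Q1=9.00, Q4=9.00; dissipated=2.250
Final charges: Q1=9.00, Q2=15.82, Q3=13.18, Q4=9.00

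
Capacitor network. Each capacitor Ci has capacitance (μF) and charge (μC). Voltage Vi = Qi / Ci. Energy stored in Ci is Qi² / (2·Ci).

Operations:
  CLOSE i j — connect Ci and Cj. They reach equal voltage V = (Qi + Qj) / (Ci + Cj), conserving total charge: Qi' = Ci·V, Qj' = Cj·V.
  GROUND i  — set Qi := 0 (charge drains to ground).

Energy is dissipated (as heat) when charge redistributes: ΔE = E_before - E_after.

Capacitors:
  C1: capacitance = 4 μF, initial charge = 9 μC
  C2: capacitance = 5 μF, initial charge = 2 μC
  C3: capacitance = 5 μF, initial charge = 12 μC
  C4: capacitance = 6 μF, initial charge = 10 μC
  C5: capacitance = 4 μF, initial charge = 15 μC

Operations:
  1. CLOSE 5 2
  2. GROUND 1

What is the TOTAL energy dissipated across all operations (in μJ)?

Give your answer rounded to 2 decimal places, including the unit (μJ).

Answer: 22.59 μJ

Derivation:
Initial: C1(4μF, Q=9μC, V=2.25V), C2(5μF, Q=2μC, V=0.40V), C3(5μF, Q=12μC, V=2.40V), C4(6μF, Q=10μC, V=1.67V), C5(4μF, Q=15μC, V=3.75V)
Op 1: CLOSE 5-2: Q_total=17.00, C_total=9.00, V=1.89; Q5=7.56, Q2=9.44; dissipated=12.469
Op 2: GROUND 1: Q1=0; energy lost=10.125
Total dissipated: 22.594 μJ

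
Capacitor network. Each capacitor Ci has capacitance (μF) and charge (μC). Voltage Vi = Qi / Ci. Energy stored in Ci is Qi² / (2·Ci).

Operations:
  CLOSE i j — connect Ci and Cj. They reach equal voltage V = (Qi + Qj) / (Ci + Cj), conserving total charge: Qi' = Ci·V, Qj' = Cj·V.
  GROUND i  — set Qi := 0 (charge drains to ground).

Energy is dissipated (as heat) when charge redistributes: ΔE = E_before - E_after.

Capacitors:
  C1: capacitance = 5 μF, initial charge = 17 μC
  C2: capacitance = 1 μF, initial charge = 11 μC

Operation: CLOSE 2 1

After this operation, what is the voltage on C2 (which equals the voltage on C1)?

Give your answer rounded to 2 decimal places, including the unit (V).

Answer: 4.67 V

Derivation:
Initial: C1(5μF, Q=17μC, V=3.40V), C2(1μF, Q=11μC, V=11.00V)
Op 1: CLOSE 2-1: Q_total=28.00, C_total=6.00, V=4.67; Q2=4.67, Q1=23.33; dissipated=24.067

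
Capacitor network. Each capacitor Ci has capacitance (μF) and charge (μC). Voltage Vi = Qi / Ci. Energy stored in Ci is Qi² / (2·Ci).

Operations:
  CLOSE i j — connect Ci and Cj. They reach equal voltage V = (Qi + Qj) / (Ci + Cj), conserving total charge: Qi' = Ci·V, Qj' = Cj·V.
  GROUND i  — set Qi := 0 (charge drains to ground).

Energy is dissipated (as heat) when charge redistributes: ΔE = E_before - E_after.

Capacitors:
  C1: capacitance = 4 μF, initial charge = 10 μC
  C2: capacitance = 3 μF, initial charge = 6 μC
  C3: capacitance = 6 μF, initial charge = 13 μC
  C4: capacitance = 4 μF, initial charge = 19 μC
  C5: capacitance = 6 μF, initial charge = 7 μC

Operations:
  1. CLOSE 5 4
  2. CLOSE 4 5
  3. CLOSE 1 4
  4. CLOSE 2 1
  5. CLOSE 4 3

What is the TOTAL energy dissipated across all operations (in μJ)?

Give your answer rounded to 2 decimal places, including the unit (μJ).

Initial: C1(4μF, Q=10μC, V=2.50V), C2(3μF, Q=6μC, V=2.00V), C3(6μF, Q=13μC, V=2.17V), C4(4μF, Q=19μC, V=4.75V), C5(6μF, Q=7μC, V=1.17V)
Op 1: CLOSE 5-4: Q_total=26.00, C_total=10.00, V=2.60; Q5=15.60, Q4=10.40; dissipated=15.408
Op 2: CLOSE 4-5: Q_total=26.00, C_total=10.00, V=2.60; Q4=10.40, Q5=15.60; dissipated=0.000
Op 3: CLOSE 1-4: Q_total=20.40, C_total=8.00, V=2.55; Q1=10.20, Q4=10.20; dissipated=0.010
Op 4: CLOSE 2-1: Q_total=16.20, C_total=7.00, V=2.31; Q2=6.94, Q1=9.26; dissipated=0.259
Op 5: CLOSE 4-3: Q_total=23.20, C_total=10.00, V=2.32; Q4=9.28, Q3=13.92; dissipated=0.176
Total dissipated: 15.854 μJ

Answer: 15.85 μJ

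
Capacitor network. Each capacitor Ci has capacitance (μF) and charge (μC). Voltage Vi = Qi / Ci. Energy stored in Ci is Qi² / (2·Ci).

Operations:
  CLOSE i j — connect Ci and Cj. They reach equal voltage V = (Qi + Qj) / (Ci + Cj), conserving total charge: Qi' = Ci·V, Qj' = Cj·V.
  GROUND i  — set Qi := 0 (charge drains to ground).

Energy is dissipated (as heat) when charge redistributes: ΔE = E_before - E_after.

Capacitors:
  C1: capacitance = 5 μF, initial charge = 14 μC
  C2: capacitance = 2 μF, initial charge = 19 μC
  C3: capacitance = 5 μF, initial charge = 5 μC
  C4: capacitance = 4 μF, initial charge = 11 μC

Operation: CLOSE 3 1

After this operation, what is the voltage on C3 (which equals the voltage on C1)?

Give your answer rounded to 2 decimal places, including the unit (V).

Initial: C1(5μF, Q=14μC, V=2.80V), C2(2μF, Q=19μC, V=9.50V), C3(5μF, Q=5μC, V=1.00V), C4(4μF, Q=11μC, V=2.75V)
Op 1: CLOSE 3-1: Q_total=19.00, C_total=10.00, V=1.90; Q3=9.50, Q1=9.50; dissipated=4.050

Answer: 1.90 V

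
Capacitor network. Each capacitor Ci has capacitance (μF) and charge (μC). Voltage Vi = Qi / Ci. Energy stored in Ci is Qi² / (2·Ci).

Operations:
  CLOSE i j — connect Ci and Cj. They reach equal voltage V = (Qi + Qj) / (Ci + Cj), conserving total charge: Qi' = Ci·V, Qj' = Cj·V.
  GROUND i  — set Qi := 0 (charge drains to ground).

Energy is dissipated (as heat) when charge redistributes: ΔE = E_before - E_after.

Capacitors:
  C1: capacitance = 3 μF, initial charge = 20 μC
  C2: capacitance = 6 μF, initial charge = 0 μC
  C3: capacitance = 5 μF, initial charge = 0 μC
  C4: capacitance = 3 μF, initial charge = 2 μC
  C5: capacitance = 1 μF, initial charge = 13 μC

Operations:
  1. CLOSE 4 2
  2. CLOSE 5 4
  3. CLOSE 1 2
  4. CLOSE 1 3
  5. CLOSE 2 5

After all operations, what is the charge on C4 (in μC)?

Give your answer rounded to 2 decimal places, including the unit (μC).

Answer: 10.25 μC

Derivation:
Initial: C1(3μF, Q=20μC, V=6.67V), C2(6μF, Q=0μC, V=0.00V), C3(5μF, Q=0μC, V=0.00V), C4(3μF, Q=2μC, V=0.67V), C5(1μF, Q=13μC, V=13.00V)
Op 1: CLOSE 4-2: Q_total=2.00, C_total=9.00, V=0.22; Q4=0.67, Q2=1.33; dissipated=0.444
Op 2: CLOSE 5-4: Q_total=13.67, C_total=4.00, V=3.42; Q5=3.42, Q4=10.25; dissipated=61.227
Op 3: CLOSE 1-2: Q_total=21.33, C_total=9.00, V=2.37; Q1=7.11, Q2=14.22; dissipated=41.531
Op 4: CLOSE 1-3: Q_total=7.11, C_total=8.00, V=0.89; Q1=2.67, Q3=4.44; dissipated=5.267
Op 5: CLOSE 2-5: Q_total=17.64, C_total=7.00, V=2.52; Q2=15.12, Q5=2.52; dissipated=0.469
Final charges: Q1=2.67, Q2=15.12, Q3=4.44, Q4=10.25, Q5=2.52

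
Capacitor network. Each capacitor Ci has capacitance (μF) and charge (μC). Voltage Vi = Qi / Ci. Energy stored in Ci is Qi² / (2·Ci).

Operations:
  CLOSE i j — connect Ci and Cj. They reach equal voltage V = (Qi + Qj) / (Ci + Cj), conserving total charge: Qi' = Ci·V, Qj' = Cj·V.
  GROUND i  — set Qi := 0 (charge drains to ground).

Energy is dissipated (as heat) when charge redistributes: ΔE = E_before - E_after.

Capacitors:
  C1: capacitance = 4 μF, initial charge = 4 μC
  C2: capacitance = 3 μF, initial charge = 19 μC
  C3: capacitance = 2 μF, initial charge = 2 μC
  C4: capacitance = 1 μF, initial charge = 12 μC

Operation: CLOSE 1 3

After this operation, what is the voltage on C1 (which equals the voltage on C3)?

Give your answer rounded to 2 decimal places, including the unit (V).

Initial: C1(4μF, Q=4μC, V=1.00V), C2(3μF, Q=19μC, V=6.33V), C3(2μF, Q=2μC, V=1.00V), C4(1μF, Q=12μC, V=12.00V)
Op 1: CLOSE 1-3: Q_total=6.00, C_total=6.00, V=1.00; Q1=4.00, Q3=2.00; dissipated=0.000

Answer: 1.00 V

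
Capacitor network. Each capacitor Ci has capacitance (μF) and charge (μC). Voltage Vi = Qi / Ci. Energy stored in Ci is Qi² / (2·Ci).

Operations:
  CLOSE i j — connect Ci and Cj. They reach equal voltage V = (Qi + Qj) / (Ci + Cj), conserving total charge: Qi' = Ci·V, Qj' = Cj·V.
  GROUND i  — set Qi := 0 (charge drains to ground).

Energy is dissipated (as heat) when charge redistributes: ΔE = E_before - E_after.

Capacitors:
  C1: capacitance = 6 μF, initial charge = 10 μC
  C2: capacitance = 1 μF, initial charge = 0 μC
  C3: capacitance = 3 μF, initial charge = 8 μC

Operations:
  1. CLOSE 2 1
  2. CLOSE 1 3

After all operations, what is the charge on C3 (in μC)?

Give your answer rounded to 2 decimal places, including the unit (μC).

Initial: C1(6μF, Q=10μC, V=1.67V), C2(1μF, Q=0μC, V=0.00V), C3(3μF, Q=8μC, V=2.67V)
Op 1: CLOSE 2-1: Q_total=10.00, C_total=7.00, V=1.43; Q2=1.43, Q1=8.57; dissipated=1.190
Op 2: CLOSE 1-3: Q_total=16.57, C_total=9.00, V=1.84; Q1=11.05, Q3=5.52; dissipated=1.533
Final charges: Q1=11.05, Q2=1.43, Q3=5.52

Answer: 5.52 μC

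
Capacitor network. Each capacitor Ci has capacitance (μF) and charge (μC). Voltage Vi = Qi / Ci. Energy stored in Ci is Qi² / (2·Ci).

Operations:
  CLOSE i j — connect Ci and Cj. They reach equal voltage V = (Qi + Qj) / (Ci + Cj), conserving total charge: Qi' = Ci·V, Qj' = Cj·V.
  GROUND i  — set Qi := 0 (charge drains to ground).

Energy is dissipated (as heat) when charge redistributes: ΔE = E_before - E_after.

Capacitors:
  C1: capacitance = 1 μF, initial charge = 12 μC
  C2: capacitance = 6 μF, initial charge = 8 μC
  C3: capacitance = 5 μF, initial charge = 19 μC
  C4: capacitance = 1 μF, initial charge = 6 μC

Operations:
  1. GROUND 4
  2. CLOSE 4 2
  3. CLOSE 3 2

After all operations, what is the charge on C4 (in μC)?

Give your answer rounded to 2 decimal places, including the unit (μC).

Answer: 1.14 μC

Derivation:
Initial: C1(1μF, Q=12μC, V=12.00V), C2(6μF, Q=8μC, V=1.33V), C3(5μF, Q=19μC, V=3.80V), C4(1μF, Q=6μC, V=6.00V)
Op 1: GROUND 4: Q4=0; energy lost=18.000
Op 2: CLOSE 4-2: Q_total=8.00, C_total=7.00, V=1.14; Q4=1.14, Q2=6.86; dissipated=0.762
Op 3: CLOSE 3-2: Q_total=25.86, C_total=11.00, V=2.35; Q3=11.75, Q2=14.10; dissipated=9.628
Final charges: Q1=12.00, Q2=14.10, Q3=11.75, Q4=1.14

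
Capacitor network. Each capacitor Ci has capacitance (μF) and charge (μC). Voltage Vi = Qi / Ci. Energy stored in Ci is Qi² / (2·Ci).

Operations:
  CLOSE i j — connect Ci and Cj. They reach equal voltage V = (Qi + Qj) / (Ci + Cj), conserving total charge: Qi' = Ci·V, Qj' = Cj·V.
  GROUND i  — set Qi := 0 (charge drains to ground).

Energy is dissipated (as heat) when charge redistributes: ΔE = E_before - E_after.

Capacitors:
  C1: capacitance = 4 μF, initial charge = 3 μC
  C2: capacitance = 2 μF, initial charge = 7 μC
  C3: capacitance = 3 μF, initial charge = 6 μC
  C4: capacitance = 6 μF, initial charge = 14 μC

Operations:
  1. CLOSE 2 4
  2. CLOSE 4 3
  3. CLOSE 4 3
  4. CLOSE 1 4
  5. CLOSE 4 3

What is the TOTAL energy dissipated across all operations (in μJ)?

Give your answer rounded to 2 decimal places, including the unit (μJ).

Initial: C1(4μF, Q=3μC, V=0.75V), C2(2μF, Q=7μC, V=3.50V), C3(3μF, Q=6μC, V=2.00V), C4(6μF, Q=14μC, V=2.33V)
Op 1: CLOSE 2-4: Q_total=21.00, C_total=8.00, V=2.62; Q2=5.25, Q4=15.75; dissipated=1.021
Op 2: CLOSE 4-3: Q_total=21.75, C_total=9.00, V=2.42; Q4=14.50, Q3=7.25; dissipated=0.391
Op 3: CLOSE 4-3: Q_total=21.75, C_total=9.00, V=2.42; Q4=14.50, Q3=7.25; dissipated=0.000
Op 4: CLOSE 1-4: Q_total=17.50, C_total=10.00, V=1.75; Q1=7.00, Q4=10.50; dissipated=3.333
Op 5: CLOSE 4-3: Q_total=17.75, C_total=9.00, V=1.97; Q4=11.83, Q3=5.92; dissipated=0.444
Total dissipated: 5.189 μJ

Answer: 5.19 μJ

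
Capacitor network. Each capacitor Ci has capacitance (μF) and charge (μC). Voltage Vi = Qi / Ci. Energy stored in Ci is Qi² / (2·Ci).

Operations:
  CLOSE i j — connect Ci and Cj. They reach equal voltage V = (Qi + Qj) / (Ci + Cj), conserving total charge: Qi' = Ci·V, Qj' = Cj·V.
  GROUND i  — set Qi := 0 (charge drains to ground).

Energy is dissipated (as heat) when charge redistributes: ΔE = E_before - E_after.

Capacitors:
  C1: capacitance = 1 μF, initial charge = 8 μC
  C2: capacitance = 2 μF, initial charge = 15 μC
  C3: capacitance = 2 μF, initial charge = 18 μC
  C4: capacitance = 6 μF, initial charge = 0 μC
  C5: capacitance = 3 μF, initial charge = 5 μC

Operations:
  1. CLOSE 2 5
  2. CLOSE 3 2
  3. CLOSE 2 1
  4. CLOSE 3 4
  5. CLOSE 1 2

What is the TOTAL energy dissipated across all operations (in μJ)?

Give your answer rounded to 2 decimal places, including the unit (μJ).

Answer: 65.35 μJ

Derivation:
Initial: C1(1μF, Q=8μC, V=8.00V), C2(2μF, Q=15μC, V=7.50V), C3(2μF, Q=18μC, V=9.00V), C4(6μF, Q=0μC, V=0.00V), C5(3μF, Q=5μC, V=1.67V)
Op 1: CLOSE 2-5: Q_total=20.00, C_total=5.00, V=4.00; Q2=8.00, Q5=12.00; dissipated=20.417
Op 2: CLOSE 3-2: Q_total=26.00, C_total=4.00, V=6.50; Q3=13.00, Q2=13.00; dissipated=12.500
Op 3: CLOSE 2-1: Q_total=21.00, C_total=3.00, V=7.00; Q2=14.00, Q1=7.00; dissipated=0.750
Op 4: CLOSE 3-4: Q_total=13.00, C_total=8.00, V=1.62; Q3=3.25, Q4=9.75; dissipated=31.688
Op 5: CLOSE 1-2: Q_total=21.00, C_total=3.00, V=7.00; Q1=7.00, Q2=14.00; dissipated=0.000
Total dissipated: 65.354 μJ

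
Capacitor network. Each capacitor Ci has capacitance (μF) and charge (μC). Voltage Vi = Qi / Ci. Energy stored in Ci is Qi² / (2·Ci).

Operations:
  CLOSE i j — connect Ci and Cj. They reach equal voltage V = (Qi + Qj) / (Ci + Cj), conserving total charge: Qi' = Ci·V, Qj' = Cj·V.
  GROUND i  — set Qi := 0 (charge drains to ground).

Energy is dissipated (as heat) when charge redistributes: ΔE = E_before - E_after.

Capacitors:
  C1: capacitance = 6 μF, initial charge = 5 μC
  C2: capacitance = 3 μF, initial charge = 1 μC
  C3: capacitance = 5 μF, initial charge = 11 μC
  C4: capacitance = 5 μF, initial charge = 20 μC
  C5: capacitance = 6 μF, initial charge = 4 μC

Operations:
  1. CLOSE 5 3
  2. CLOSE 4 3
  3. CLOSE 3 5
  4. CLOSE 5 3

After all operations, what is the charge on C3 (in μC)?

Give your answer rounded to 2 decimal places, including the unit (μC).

Answer: 9.81 μC

Derivation:
Initial: C1(6μF, Q=5μC, V=0.83V), C2(3μF, Q=1μC, V=0.33V), C3(5μF, Q=11μC, V=2.20V), C4(5μF, Q=20μC, V=4.00V), C5(6μF, Q=4μC, V=0.67V)
Op 1: CLOSE 5-3: Q_total=15.00, C_total=11.00, V=1.36; Q5=8.18, Q3=6.82; dissipated=3.206
Op 2: CLOSE 4-3: Q_total=26.82, C_total=10.00, V=2.68; Q4=13.41, Q3=13.41; dissipated=8.688
Op 3: CLOSE 3-5: Q_total=21.59, C_total=11.00, V=1.96; Q3=9.81, Q5=11.78; dissipated=2.369
Op 4: CLOSE 5-3: Q_total=21.59, C_total=11.00, V=1.96; Q5=11.78, Q3=9.81; dissipated=0.000
Final charges: Q1=5.00, Q2=1.00, Q3=9.81, Q4=13.41, Q5=11.78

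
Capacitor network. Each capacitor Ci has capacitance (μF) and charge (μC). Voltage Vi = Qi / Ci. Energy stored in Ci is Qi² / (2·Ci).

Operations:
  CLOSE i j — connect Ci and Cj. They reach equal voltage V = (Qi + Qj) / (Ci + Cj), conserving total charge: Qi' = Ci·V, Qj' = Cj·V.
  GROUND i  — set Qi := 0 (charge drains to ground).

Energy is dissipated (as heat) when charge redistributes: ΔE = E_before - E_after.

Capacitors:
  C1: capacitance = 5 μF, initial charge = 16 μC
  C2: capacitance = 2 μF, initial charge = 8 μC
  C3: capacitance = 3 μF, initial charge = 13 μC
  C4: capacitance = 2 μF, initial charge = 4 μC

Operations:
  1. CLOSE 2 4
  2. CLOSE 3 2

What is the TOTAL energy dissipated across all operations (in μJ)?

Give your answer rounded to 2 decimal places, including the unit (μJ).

Initial: C1(5μF, Q=16μC, V=3.20V), C2(2μF, Q=8μC, V=4.00V), C3(3μF, Q=13μC, V=4.33V), C4(2μF, Q=4μC, V=2.00V)
Op 1: CLOSE 2-4: Q_total=12.00, C_total=4.00, V=3.00; Q2=6.00, Q4=6.00; dissipated=2.000
Op 2: CLOSE 3-2: Q_total=19.00, C_total=5.00, V=3.80; Q3=11.40, Q2=7.60; dissipated=1.067
Total dissipated: 3.067 μJ

Answer: 3.07 μJ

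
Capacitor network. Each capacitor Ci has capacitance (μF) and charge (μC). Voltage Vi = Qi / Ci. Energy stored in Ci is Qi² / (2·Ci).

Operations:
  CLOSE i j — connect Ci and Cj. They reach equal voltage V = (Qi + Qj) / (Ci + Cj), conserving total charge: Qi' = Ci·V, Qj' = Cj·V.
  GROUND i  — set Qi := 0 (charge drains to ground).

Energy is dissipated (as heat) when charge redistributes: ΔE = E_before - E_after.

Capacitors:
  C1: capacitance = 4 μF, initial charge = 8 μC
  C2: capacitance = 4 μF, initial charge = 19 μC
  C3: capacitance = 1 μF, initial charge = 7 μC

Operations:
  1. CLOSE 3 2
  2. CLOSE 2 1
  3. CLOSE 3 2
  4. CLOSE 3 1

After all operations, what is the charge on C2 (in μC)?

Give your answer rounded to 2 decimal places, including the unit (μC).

Answer: 15.68 μC

Derivation:
Initial: C1(4μF, Q=8μC, V=2.00V), C2(4μF, Q=19μC, V=4.75V), C3(1μF, Q=7μC, V=7.00V)
Op 1: CLOSE 3-2: Q_total=26.00, C_total=5.00, V=5.20; Q3=5.20, Q2=20.80; dissipated=2.025
Op 2: CLOSE 2-1: Q_total=28.80, C_total=8.00, V=3.60; Q2=14.40, Q1=14.40; dissipated=10.240
Op 3: CLOSE 3-2: Q_total=19.60, C_total=5.00, V=3.92; Q3=3.92, Q2=15.68; dissipated=1.024
Op 4: CLOSE 3-1: Q_total=18.32, C_total=5.00, V=3.66; Q3=3.66, Q1=14.66; dissipated=0.041
Final charges: Q1=14.66, Q2=15.68, Q3=3.66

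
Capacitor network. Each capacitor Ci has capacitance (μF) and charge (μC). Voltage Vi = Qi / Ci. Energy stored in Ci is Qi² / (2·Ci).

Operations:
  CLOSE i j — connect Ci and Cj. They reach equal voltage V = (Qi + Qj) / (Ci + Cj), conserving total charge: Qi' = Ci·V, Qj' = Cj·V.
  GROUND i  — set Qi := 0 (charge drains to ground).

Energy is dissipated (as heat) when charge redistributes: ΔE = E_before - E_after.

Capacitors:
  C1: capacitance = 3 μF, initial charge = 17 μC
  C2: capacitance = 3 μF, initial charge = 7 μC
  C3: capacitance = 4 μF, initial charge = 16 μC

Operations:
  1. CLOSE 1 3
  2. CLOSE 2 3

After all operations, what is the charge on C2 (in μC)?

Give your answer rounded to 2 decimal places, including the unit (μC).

Answer: 11.08 μC

Derivation:
Initial: C1(3μF, Q=17μC, V=5.67V), C2(3μF, Q=7μC, V=2.33V), C3(4μF, Q=16μC, V=4.00V)
Op 1: CLOSE 1-3: Q_total=33.00, C_total=7.00, V=4.71; Q1=14.14, Q3=18.86; dissipated=2.381
Op 2: CLOSE 2-3: Q_total=25.86, C_total=7.00, V=3.69; Q2=11.08, Q3=14.78; dissipated=4.859
Final charges: Q1=14.14, Q2=11.08, Q3=14.78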